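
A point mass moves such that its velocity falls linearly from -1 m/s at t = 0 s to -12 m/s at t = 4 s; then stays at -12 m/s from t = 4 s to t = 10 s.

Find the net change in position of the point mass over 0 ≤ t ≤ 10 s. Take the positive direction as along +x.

Net displacement equals the area under the velocity-time graph (areas below the axis count negative).
0–4 s: ½(-1 + -12)(4) = -26 m
4–10 s: -12 × 6 = -72 m
Net displacement = -98 m

-98 m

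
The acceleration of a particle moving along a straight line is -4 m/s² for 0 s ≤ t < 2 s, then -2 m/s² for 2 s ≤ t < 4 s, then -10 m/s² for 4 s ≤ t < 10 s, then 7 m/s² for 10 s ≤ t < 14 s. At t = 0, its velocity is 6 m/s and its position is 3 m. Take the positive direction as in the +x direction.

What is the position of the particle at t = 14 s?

On each constant-a segment, Δv = aΔt and Δx = v₀Δt + ½aΔt²; chain segment to segment.
0–2 s: v starts 6 m/s; Δx = 6·2 + ½·-4·2² = 4 m; v ends -2 m/s.
2–4 s: v starts -2 m/s; Δx = -2·2 + ½·-2·2² = -8 m; v ends -6 m/s.
4–10 s: v starts -6 m/s; Δx = -6·6 + ½·-10·6² = -216 m; v ends -66 m/s.
10–14 s: v starts -66 m/s; Δx = -66·4 + ½·7·4² = -208 m; v ends -38 m/s.
x(14) = 3 + Σ Δx = -425 m.

-425 m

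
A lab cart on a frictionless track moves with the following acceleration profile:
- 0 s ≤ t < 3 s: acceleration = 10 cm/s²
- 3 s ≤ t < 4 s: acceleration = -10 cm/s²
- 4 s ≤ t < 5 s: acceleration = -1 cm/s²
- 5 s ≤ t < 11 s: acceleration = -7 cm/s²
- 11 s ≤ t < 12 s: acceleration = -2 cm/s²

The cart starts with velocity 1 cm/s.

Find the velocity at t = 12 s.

Δv equals the area under the a-t graph; then v = v₀ + Δv.
0–3 s: 10 × 3 = 30 cm/s
3–4 s: -10 × 1 = -10 cm/s
4–5 s: -1 × 1 = -1 cm/s
5–11 s: -7 × 6 = -42 cm/s
11–12 s: -2 × 1 = -2 cm/s
Δv = -25 cm/s, so v(12) = 1 + (-25) = -24 cm/s.

-24 cm/s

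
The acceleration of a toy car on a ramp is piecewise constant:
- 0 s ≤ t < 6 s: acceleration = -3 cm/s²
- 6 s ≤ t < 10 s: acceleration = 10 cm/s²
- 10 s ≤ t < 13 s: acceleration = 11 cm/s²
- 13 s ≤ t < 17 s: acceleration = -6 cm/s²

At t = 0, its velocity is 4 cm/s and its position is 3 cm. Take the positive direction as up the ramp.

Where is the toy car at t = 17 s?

312.5 cm

On each constant-a segment, Δv = aΔt and Δx = v₀Δt + ½aΔt²; chain segment to segment.
0–6 s: v starts 4 cm/s; Δx = 4·6 + ½·-3·6² = -30 cm; v ends -14 cm/s.
6–10 s: v starts -14 cm/s; Δx = -14·4 + ½·10·4² = 24 cm; v ends 26 cm/s.
10–13 s: v starts 26 cm/s; Δx = 26·3 + ½·11·3² = 127.5 cm; v ends 59 cm/s.
13–17 s: v starts 59 cm/s; Δx = 59·4 + ½·-6·4² = 188 cm; v ends 35 cm/s.
x(17) = 3 + Σ Δx = 312.5 cm.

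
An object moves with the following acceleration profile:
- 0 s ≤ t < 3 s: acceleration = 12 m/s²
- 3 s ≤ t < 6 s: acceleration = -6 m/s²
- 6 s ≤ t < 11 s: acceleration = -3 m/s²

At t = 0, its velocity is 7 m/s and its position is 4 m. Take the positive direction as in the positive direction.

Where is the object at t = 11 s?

268.5 m

On each constant-a segment, Δv = aΔt and Δx = v₀Δt + ½aΔt²; chain segment to segment.
0–3 s: v starts 7 m/s; Δx = 7·3 + ½·12·3² = 75 m; v ends 43 m/s.
3–6 s: v starts 43 m/s; Δx = 43·3 + ½·-6·3² = 102 m; v ends 25 m/s.
6–11 s: v starts 25 m/s; Δx = 25·5 + ½·-3·5² = 87.5 m; v ends 10 m/s.
x(11) = 4 + Σ Δx = 268.5 m.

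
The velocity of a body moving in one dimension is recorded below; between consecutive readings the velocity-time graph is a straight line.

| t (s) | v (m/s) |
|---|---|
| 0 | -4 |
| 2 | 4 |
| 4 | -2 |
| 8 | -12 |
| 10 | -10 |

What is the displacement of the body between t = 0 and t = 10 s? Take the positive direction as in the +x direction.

-48 m

Net displacement equals the area under the velocity-time graph (areas below the axis count negative).
0–2 s: ½(-4 + 4)(2) = 0 m
2–4 s: ½(4 + -2)(2) = 2 m
4–8 s: ½(-2 + -12)(4) = -28 m
8–10 s: ½(-12 + -10)(2) = -22 m
Net displacement = -48 m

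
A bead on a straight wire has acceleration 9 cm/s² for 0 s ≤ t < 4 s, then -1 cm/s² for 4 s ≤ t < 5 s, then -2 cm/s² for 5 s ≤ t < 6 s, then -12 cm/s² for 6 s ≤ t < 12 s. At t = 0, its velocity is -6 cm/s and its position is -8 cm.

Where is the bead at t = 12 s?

43.5 cm

On each constant-a segment, Δv = aΔt and Δx = v₀Δt + ½aΔt²; chain segment to segment.
0–4 s: v starts -6 cm/s; Δx = -6·4 + ½·9·4² = 48 cm; v ends 30 cm/s.
4–5 s: v starts 30 cm/s; Δx = 30·1 + ½·-1·1² = 29.5 cm; v ends 29 cm/s.
5–6 s: v starts 29 cm/s; Δx = 29·1 + ½·-2·1² = 28 cm; v ends 27 cm/s.
6–12 s: v starts 27 cm/s; Δx = 27·6 + ½·-12·6² = -54 cm; v ends -45 cm/s.
x(12) = -8 + Σ Δx = 43.5 cm.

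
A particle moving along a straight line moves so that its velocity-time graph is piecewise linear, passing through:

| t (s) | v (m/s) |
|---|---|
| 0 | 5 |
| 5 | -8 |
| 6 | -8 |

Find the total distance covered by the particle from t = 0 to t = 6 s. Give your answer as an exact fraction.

Total distance travelled is ∫|v| dt — sum the magnitudes of each area piece.
0–5 s: v = 0 at t = 25/13 s; triangle areas 125/26 + 160/13 = 445/26 m
5–6 s: |-8| × 1 = 8 m
Total distance = 653/26 m

653/26 m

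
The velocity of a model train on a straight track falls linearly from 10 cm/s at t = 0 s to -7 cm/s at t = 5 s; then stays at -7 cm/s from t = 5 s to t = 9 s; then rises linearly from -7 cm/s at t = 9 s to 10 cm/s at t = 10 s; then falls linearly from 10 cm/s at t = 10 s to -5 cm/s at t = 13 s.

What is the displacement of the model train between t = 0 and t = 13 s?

Net displacement equals the area under the velocity-time graph (areas below the axis count negative).
0–5 s: ½(10 + -7)(5) = 7.5 cm
5–9 s: -7 × 4 = -28 cm
9–10 s: ½(-7 + 10)(1) = 1.5 cm
10–13 s: ½(10 + -5)(3) = 7.5 cm
Net displacement = -11.5 cm

-11.5 cm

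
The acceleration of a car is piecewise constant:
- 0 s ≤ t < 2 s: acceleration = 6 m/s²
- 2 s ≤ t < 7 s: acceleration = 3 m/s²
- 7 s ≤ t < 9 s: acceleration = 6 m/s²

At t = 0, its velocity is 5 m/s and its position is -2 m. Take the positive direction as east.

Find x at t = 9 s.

218.5 m

On each constant-a segment, Δv = aΔt and Δx = v₀Δt + ½aΔt²; chain segment to segment.
0–2 s: v starts 5 m/s; Δx = 5·2 + ½·6·2² = 22 m; v ends 17 m/s.
2–7 s: v starts 17 m/s; Δx = 17·5 + ½·3·5² = 122.5 m; v ends 32 m/s.
7–9 s: v starts 32 m/s; Δx = 32·2 + ½·6·2² = 76 m; v ends 44 m/s.
x(9) = -2 + Σ Δx = 218.5 m.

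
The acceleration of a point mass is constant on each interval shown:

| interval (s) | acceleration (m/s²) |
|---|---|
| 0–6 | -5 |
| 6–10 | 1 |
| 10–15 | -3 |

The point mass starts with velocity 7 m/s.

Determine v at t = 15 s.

-34 m/s

Δv equals the area under the a-t graph; then v = v₀ + Δv.
0–6 s: -5 × 6 = -30 m/s
6–10 s: 1 × 4 = 4 m/s
10–15 s: -3 × 5 = -15 m/s
Δv = -41 m/s, so v(15) = 7 + (-41) = -34 m/s.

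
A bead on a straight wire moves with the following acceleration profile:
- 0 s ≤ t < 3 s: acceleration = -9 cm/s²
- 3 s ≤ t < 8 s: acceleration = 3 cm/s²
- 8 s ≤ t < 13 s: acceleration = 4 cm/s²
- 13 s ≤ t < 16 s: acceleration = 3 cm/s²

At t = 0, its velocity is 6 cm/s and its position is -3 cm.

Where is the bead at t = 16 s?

-17.5 cm

On each constant-a segment, Δv = aΔt and Δx = v₀Δt + ½aΔt²; chain segment to segment.
0–3 s: v starts 6 cm/s; Δx = 6·3 + ½·-9·3² = -22.5 cm; v ends -21 cm/s.
3–8 s: v starts -21 cm/s; Δx = -21·5 + ½·3·5² = -67.5 cm; v ends -6 cm/s.
8–13 s: v starts -6 cm/s; Δx = -6·5 + ½·4·5² = 20 cm; v ends 14 cm/s.
13–16 s: v starts 14 cm/s; Δx = 14·3 + ½·3·3² = 55.5 cm; v ends 23 cm/s.
x(16) = -3 + Σ Δx = -17.5 cm.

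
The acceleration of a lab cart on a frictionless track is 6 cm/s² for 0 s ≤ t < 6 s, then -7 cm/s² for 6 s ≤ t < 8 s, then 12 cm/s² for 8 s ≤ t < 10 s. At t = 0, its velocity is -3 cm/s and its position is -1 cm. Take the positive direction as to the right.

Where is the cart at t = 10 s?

203 cm

On each constant-a segment, Δv = aΔt and Δx = v₀Δt + ½aΔt²; chain segment to segment.
0–6 s: v starts -3 cm/s; Δx = -3·6 + ½·6·6² = 90 cm; v ends 33 cm/s.
6–8 s: v starts 33 cm/s; Δx = 33·2 + ½·-7·2² = 52 cm; v ends 19 cm/s.
8–10 s: v starts 19 cm/s; Δx = 19·2 + ½·12·2² = 62 cm; v ends 43 cm/s.
x(10) = -1 + Σ Δx = 203 cm.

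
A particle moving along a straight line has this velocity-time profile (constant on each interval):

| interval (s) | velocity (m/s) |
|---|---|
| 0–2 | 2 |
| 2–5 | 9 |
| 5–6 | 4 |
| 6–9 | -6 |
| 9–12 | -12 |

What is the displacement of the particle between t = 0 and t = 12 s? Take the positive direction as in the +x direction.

-19 m

Net displacement equals the area under the velocity-time graph (areas below the axis count negative).
0–2 s: 2 × 2 = 4 m
2–5 s: 9 × 3 = 27 m
5–6 s: 4 × 1 = 4 m
6–9 s: -6 × 3 = -18 m
9–12 s: -12 × 3 = -36 m
Net displacement = -19 m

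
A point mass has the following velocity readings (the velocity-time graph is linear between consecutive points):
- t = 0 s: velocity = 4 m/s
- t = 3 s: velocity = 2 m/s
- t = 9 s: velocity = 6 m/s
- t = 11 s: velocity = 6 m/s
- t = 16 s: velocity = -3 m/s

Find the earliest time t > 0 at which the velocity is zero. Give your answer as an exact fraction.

t = 43/3 s

v changes sign on 11–16 s (from 6 to -3); the graph is linear there, so v = 0 at t = 11 + (-6)·(16 − 11)/(-3 − 6) = 43/3 s.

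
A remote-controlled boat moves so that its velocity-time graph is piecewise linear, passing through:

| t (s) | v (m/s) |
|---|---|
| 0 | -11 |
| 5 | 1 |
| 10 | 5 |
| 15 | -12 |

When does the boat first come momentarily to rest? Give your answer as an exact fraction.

t = 55/12 s

v changes sign on 0–5 s (from -11 to 1); the graph is linear there, so v = 0 at t = 0 + (11)·(5 − 0)/(1 − -11) = 55/12 s.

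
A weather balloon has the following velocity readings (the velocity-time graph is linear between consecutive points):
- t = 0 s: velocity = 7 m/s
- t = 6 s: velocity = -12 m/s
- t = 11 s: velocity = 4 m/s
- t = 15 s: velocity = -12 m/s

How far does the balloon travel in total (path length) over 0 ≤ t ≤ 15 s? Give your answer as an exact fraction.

1434/19 m

Distance (not displacement) is the total path length: add the absolute areas under v-t.
0–6 s: v = 0 at t = 42/19 s; triangle areas 147/19 + 432/19 = 579/19 m
6–11 s: v = 0 at t = 9.75 s; triangle areas 22.5 + 2.5 = 25 m
11–15 s: v = 0 at t = 12 s; triangle areas 2 + 18 = 20 m
Total distance = 1434/19 m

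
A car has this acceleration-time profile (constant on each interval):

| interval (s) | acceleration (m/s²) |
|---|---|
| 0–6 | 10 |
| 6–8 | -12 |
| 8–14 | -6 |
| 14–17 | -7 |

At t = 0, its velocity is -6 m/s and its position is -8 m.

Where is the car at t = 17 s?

242.5 m

On each constant-a segment, Δv = aΔt and Δx = v₀Δt + ½aΔt²; chain segment to segment.
0–6 s: v starts -6 m/s; Δx = -6·6 + ½·10·6² = 144 m; v ends 54 m/s.
6–8 s: v starts 54 m/s; Δx = 54·2 + ½·-12·2² = 84 m; v ends 30 m/s.
8–14 s: v starts 30 m/s; Δx = 30·6 + ½·-6·6² = 72 m; v ends -6 m/s.
14–17 s: v starts -6 m/s; Δx = -6·3 + ½·-7·3² = -49.5 m; v ends -27 m/s.
x(17) = -8 + Σ Δx = 242.5 m.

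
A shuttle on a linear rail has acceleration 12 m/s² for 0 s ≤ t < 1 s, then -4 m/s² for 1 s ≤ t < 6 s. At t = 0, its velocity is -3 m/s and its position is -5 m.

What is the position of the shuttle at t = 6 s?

-7 m

On each constant-a segment, Δv = aΔt and Δx = v₀Δt + ½aΔt²; chain segment to segment.
0–1 s: v starts -3 m/s; Δx = -3·1 + ½·12·1² = 3 m; v ends 9 m/s.
1–6 s: v starts 9 m/s; Δx = 9·5 + ½·-4·5² = -5 m; v ends -11 m/s.
x(6) = -5 + Σ Δx = -7 m.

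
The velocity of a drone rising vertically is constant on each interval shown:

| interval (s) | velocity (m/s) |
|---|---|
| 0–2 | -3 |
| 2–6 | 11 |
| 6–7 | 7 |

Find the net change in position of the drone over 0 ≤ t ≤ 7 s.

Net displacement equals the area under the velocity-time graph (areas below the axis count negative).
0–2 s: -3 × 2 = -6 m
2–6 s: 11 × 4 = 44 m
6–7 s: 7 × 1 = 7 m
Net displacement = 45 m

45 m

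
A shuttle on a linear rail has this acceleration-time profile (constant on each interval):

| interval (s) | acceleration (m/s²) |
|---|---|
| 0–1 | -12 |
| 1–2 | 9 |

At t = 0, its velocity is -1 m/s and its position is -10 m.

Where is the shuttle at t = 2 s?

On each constant-a segment, Δv = aΔt and Δx = v₀Δt + ½aΔt²; chain segment to segment.
0–1 s: v starts -1 m/s; Δx = -1·1 + ½·-12·1² = -7 m; v ends -13 m/s.
1–2 s: v starts -13 m/s; Δx = -13·1 + ½·9·1² = -8.5 m; v ends -4 m/s.
x(2) = -10 + Σ Δx = -25.5 m.

-25.5 m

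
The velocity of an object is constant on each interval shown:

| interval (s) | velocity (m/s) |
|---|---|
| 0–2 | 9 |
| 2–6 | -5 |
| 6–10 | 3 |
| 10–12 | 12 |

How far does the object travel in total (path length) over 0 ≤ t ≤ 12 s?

74 m

Total distance travelled is ∫|v| dt — sum the magnitudes of each area piece.
0–2 s: |9| × 2 = 18 m
2–6 s: |-5| × 4 = 20 m
6–10 s: |3| × 4 = 12 m
10–12 s: |12| × 2 = 24 m
Total distance = 74 m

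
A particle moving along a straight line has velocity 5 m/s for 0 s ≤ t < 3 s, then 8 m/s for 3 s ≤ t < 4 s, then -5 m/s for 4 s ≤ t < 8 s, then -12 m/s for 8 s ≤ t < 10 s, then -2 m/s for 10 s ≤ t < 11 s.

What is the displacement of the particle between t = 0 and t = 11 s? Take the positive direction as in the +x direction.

-23 m

Displacement is the signed area under the v-t curve.
0–3 s: 5 × 3 = 15 m
3–4 s: 8 × 1 = 8 m
4–8 s: -5 × 4 = -20 m
8–10 s: -12 × 2 = -24 m
10–11 s: -2 × 1 = -2 m
Net displacement = -23 m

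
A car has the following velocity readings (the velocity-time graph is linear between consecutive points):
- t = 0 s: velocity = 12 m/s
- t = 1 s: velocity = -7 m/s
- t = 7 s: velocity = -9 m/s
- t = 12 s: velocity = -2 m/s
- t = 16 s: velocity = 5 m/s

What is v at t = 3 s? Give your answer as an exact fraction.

On 1–7 s the graph is linear from -7 to -9 m/s: v(3) = -7 + (-9 − -7)·(3 − 1)/(7 − 1) = -23/3 m/s.

-23/3 m/s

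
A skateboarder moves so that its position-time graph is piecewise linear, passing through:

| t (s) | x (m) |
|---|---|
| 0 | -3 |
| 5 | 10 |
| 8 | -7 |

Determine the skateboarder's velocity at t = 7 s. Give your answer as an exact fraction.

Velocity is the slope of the x-t graph on 5–8 s: (-7 − 10)/(8 − 5) = -17/3 m/s.

-17/3 m/s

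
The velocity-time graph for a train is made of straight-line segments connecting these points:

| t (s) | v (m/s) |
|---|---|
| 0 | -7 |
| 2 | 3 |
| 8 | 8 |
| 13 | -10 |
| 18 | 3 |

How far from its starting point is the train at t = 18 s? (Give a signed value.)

Displacement is the signed area under the v-t curve.
0–2 s: ½(-7 + 3)(2) = -4 m
2–8 s: ½(3 + 8)(6) = 33 m
8–13 s: ½(8 + -10)(5) = -5 m
13–18 s: ½(-10 + 3)(5) = -17.5 m
Net displacement = 6.5 m

6.5 m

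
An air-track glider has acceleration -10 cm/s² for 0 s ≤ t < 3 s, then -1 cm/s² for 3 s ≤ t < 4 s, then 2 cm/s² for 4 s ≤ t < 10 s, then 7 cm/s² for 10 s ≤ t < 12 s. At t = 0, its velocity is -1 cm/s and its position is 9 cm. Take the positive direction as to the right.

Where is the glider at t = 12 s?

On each constant-a segment, Δv = aΔt and Δx = v₀Δt + ½aΔt²; chain segment to segment.
0–3 s: v starts -1 cm/s; Δx = -1·3 + ½·-10·3² = -48 cm; v ends -31 cm/s.
3–4 s: v starts -31 cm/s; Δx = -31·1 + ½·-1·1² = -31.5 cm; v ends -32 cm/s.
4–10 s: v starts -32 cm/s; Δx = -32·6 + ½·2·6² = -156 cm; v ends -20 cm/s.
10–12 s: v starts -20 cm/s; Δx = -20·2 + ½·7·2² = -26 cm; v ends -6 cm/s.
x(12) = 9 + Σ Δx = -252.5 cm.

-252.5 cm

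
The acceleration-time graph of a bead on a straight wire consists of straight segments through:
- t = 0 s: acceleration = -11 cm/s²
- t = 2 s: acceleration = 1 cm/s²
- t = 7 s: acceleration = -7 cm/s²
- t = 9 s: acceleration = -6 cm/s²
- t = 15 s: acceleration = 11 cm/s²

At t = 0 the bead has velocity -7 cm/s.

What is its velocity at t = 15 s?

Δv equals the area under the a-t graph; then v = v₀ + Δv.
0–2 s: ½(-11 + 1)(2) = -10 cm/s
2–7 s: ½(1 + -7)(5) = -15 cm/s
7–9 s: ½(-7 + -6)(2) = -13 cm/s
9–15 s: ½(-6 + 11)(6) = 15 cm/s
Δv = -23 cm/s, so v(15) = -7 + (-23) = -30 cm/s.

-30 cm/s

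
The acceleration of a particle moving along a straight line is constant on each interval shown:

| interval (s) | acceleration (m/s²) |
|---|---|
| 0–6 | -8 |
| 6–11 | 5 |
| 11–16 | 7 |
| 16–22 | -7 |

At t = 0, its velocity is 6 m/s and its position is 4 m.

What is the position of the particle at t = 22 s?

On each constant-a segment, Δv = aΔt and Δx = v₀Δt + ½aΔt²; chain segment to segment.
0–6 s: v starts 6 m/s; Δx = 6·6 + ½·-8·6² = -108 m; v ends -42 m/s.
6–11 s: v starts -42 m/s; Δx = -42·5 + ½·5·5² = -147.5 m; v ends -17 m/s.
11–16 s: v starts -17 m/s; Δx = -17·5 + ½·7·5² = 2.5 m; v ends 18 m/s.
16–22 s: v starts 18 m/s; Δx = 18·6 + ½·-7·6² = -18 m; v ends -24 m/s.
x(22) = 4 + Σ Δx = -267 m.

-267 m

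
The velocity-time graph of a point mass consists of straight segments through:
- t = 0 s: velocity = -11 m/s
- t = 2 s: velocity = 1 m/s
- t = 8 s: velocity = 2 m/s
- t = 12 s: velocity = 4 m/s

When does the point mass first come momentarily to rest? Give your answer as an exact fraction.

t = 11/6 s

v changes sign on 0–2 s (from -11 to 1); the graph is linear there, so v = 0 at t = 0 + (11)·(2 − 0)/(1 − -11) = 11/6 s.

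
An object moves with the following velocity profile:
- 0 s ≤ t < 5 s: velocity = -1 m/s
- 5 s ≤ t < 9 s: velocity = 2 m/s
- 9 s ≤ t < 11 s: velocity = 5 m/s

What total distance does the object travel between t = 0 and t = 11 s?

23 m

Distance (not displacement) is the total path length: add the absolute areas under v-t.
0–5 s: |-1| × 5 = 5 m
5–9 s: |2| × 4 = 8 m
9–11 s: |5| × 2 = 10 m
Total distance = 23 m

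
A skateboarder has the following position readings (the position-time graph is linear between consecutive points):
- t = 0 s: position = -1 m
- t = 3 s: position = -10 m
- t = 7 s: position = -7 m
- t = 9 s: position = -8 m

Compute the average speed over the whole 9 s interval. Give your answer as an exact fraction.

13/9 m/s

Average speed = (total path length)/(elapsed time); on a piecewise-linear x-t graph the path length is Σ|Δx|.
0–3 s: |Δx| = |-10 − -1| = 9 m
3–7 s: |Δx| = |-7 − -10| = 3 m
7–9 s: |Δx| = |-8 − -7| = 1 m
Total path = 13 m; average speed = 13/9 = 13/9 m/s.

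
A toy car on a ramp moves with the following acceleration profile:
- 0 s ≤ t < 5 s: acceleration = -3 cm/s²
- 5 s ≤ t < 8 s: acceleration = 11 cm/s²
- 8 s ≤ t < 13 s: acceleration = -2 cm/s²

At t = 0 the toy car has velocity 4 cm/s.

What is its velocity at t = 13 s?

12 cm/s

Δv equals the area under the a-t graph; then v = v₀ + Δv.
0–5 s: -3 × 5 = -15 cm/s
5–8 s: 11 × 3 = 33 cm/s
8–13 s: -2 × 5 = -10 cm/s
Δv = 8 cm/s, so v(13) = 4 + (8) = 12 cm/s.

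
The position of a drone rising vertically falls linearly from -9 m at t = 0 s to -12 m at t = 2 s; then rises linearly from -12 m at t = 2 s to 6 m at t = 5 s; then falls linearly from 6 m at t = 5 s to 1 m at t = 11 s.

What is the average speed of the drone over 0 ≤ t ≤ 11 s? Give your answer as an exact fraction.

Average speed = (total path length)/(elapsed time); on a piecewise-linear x-t graph the path length is Σ|Δx|.
0–2 s: |Δx| = |-12 − -9| = 3 m
2–5 s: |Δx| = |6 − -12| = 18 m
5–11 s: |Δx| = |1 − 6| = 5 m
Total path = 26 m; average speed = 26/11 = 26/11 m/s.

26/11 m/s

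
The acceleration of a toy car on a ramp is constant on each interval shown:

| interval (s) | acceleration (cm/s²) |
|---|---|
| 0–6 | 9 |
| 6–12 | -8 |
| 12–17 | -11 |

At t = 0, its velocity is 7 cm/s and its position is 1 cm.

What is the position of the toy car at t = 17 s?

On each constant-a segment, Δv = aΔt and Δx = v₀Δt + ½aΔt²; chain segment to segment.
0–6 s: v starts 7 cm/s; Δx = 7·6 + ½·9·6² = 204 cm; v ends 61 cm/s.
6–12 s: v starts 61 cm/s; Δx = 61·6 + ½·-8·6² = 222 cm; v ends 13 cm/s.
12–17 s: v starts 13 cm/s; Δx = 13·5 + ½·-11·5² = -72.5 cm; v ends -42 cm/s.
x(17) = 1 + Σ Δx = 354.5 cm.

354.5 cm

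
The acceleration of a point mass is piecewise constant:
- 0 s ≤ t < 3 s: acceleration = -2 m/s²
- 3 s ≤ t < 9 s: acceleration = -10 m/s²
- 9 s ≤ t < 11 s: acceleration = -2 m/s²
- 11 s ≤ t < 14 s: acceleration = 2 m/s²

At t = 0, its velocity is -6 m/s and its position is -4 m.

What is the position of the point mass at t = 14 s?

On each constant-a segment, Δv = aΔt and Δx = v₀Δt + ½aΔt²; chain segment to segment.
0–3 s: v starts -6 m/s; Δx = -6·3 + ½·-2·3² = -27 m; v ends -12 m/s.
3–9 s: v starts -12 m/s; Δx = -12·6 + ½·-10·6² = -252 m; v ends -72 m/s.
9–11 s: v starts -72 m/s; Δx = -72·2 + ½·-2·2² = -148 m; v ends -76 m/s.
11–14 s: v starts -76 m/s; Δx = -76·3 + ½·2·3² = -219 m; v ends -70 m/s.
x(14) = -4 + Σ Δx = -650 m.

-650 m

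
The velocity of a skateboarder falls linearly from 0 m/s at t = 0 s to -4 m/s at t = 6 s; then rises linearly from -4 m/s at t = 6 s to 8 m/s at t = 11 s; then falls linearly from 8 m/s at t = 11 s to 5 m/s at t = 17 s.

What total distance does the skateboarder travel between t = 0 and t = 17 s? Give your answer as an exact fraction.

Total distance travelled is ∫|v| dt — sum the magnitudes of each area piece.
0–6 s: |½(0 + -4)(6)| = 12 m
6–11 s: v = 0 at t = 23/3 s; triangle areas 10/3 + 40/3 = 50/3 m
11–17 s: |½(8 + 5)(6)| = 39 m
Total distance = 203/3 m

203/3 m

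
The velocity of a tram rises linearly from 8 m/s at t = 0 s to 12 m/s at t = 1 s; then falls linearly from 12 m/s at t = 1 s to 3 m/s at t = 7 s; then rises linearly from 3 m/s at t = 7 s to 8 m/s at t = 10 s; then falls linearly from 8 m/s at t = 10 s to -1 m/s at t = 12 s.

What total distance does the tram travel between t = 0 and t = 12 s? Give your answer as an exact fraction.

Distance (not displacement) is the total path length: add the absolute areas under v-t.
0–1 s: |½(8 + 12)(1)| = 10 m
1–7 s: |½(12 + 3)(6)| = 45 m
7–10 s: |½(3 + 8)(3)| = 16.5 m
10–12 s: v = 0 at t = 106/9 s; triangle areas 64/9 + 1/9 = 65/9 m
Total distance = 1417/18 m

1417/18 m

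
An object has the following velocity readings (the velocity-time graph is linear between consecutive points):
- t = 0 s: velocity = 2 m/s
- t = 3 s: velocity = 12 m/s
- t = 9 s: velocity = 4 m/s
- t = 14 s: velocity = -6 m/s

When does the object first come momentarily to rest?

v changes sign on 9–14 s (from 4 to -6); the graph is linear there, so v = 0 at t = 9 + (-4)·(14 − 9)/(-6 − 4) = 11 s.

t = 11 s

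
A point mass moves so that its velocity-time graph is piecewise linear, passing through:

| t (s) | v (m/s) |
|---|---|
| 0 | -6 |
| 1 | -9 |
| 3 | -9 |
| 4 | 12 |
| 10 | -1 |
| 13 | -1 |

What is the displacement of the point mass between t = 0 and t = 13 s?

6 m

Net displacement equals the area under the velocity-time graph (areas below the axis count negative).
0–1 s: ½(-6 + -9)(1) = -7.5 m
1–3 s: -9 × 2 = -18 m
3–4 s: ½(-9 + 12)(1) = 1.5 m
4–10 s: ½(12 + -1)(6) = 33 m
10–13 s: -1 × 3 = -3 m
Net displacement = 6 m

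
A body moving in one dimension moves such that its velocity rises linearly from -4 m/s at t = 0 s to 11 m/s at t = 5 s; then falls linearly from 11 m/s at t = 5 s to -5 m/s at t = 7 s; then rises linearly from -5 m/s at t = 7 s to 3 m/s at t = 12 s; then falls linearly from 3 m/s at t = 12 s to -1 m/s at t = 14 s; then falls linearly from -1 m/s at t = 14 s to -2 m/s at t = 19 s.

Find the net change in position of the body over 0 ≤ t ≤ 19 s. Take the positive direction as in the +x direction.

13 m

Displacement is the signed area under the v-t curve.
0–5 s: ½(-4 + 11)(5) = 17.5 m
5–7 s: ½(11 + -5)(2) = 6 m
7–12 s: ½(-5 + 3)(5) = -5 m
12–14 s: ½(3 + -1)(2) = 2 m
14–19 s: ½(-1 + -2)(5) = -7.5 m
Net displacement = 13 m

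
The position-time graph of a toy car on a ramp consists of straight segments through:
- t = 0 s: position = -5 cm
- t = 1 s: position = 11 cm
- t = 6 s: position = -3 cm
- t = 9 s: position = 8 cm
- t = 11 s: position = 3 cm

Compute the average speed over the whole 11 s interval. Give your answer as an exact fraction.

Average speed = (total path length)/(elapsed time); on a piecewise-linear x-t graph the path length is Σ|Δx|.
0–1 s: |Δx| = |11 − -5| = 16 cm
1–6 s: |Δx| = |-3 − 11| = 14 cm
6–9 s: |Δx| = |8 − -3| = 11 cm
9–11 s: |Δx| = |3 − 8| = 5 cm
Total path = 46 cm; average speed = 46/11 = 46/11 cm/s.

46/11 cm/s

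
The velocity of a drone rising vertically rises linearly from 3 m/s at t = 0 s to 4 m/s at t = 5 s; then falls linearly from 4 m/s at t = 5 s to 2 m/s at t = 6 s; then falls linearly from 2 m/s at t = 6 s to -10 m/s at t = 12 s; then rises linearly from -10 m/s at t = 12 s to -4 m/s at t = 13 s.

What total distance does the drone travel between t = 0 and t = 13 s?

Distance (not displacement) is the total path length: add the absolute areas under v-t.
0–5 s: |½(3 + 4)(5)| = 17.5 m
5–6 s: |½(4 + 2)(1)| = 3 m
6–12 s: v = 0 at t = 7 s; triangle areas 1 + 25 = 26 m
12–13 s: |½(-10 + -4)(1)| = 7 m
Total distance = 53.5 m

53.5 m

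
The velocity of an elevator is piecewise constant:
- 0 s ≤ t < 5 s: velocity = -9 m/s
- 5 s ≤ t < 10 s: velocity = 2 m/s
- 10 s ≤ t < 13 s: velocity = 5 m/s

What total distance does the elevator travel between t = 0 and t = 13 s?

Total distance travelled is ∫|v| dt — sum the magnitudes of each area piece.
0–5 s: |-9| × 5 = 45 m
5–10 s: |2| × 5 = 10 m
10–13 s: |5| × 3 = 15 m
Total distance = 70 m

70 m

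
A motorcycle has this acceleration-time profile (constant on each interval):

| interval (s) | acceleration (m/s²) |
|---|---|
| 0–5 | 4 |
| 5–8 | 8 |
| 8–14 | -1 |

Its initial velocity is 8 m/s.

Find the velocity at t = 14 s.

46 m/s

Δv equals the area under the a-t graph; then v = v₀ + Δv.
0–5 s: 4 × 5 = 20 m/s
5–8 s: 8 × 3 = 24 m/s
8–14 s: -1 × 6 = -6 m/s
Δv = 38 m/s, so v(14) = 8 + (38) = 46 m/s.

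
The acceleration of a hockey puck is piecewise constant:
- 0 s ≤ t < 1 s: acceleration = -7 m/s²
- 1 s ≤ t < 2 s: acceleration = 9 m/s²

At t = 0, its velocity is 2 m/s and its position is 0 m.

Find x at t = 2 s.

On each constant-a segment, Δv = aΔt and Δx = v₀Δt + ½aΔt²; chain segment to segment.
0–1 s: v starts 2 m/s; Δx = 2·1 + ½·-7·1² = -1.5 m; v ends -5 m/s.
1–2 s: v starts -5 m/s; Δx = -5·1 + ½·9·1² = -0.5 m; v ends 4 m/s.
x(2) = 0 + Σ Δx = -2 m.

-2 m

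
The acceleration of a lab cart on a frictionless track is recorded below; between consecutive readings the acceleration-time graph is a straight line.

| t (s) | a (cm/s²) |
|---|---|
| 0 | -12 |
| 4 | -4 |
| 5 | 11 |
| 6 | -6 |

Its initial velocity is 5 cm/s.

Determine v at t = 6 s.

-21 cm/s

Δv equals the area under the a-t graph; then v = v₀ + Δv.
0–4 s: ½(-12 + -4)(4) = -32 cm/s
4–5 s: ½(-4 + 11)(1) = 3.5 cm/s
5–6 s: ½(11 + -6)(1) = 2.5 cm/s
Δv = -26 cm/s, so v(6) = 5 + (-26) = -21 cm/s.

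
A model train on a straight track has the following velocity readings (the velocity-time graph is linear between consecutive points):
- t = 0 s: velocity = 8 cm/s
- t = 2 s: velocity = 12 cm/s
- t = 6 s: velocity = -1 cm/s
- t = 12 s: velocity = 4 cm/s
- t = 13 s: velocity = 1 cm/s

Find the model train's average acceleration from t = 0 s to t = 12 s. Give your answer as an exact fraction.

Average acceleration = Δv/Δt = (4 − 8)/(12 − 0) = -1/3 cm/s².

-1/3 cm/s²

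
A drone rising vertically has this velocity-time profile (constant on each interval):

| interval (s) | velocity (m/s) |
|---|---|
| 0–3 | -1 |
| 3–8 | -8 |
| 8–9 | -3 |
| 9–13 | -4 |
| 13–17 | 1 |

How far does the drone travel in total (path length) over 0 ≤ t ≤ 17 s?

Total distance travelled is ∫|v| dt — sum the magnitudes of each area piece.
0–3 s: |-1| × 3 = 3 m
3–8 s: |-8| × 5 = 40 m
8–9 s: |-3| × 1 = 3 m
9–13 s: |-4| × 4 = 16 m
13–17 s: |1| × 4 = 4 m
Total distance = 66 m

66 m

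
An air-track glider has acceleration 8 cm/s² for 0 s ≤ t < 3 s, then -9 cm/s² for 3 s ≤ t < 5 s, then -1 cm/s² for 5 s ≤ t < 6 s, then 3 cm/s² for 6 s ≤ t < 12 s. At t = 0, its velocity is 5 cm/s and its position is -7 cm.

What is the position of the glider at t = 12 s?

On each constant-a segment, Δv = aΔt and Δx = v₀Δt + ½aΔt²; chain segment to segment.
0–3 s: v starts 5 cm/s; Δx = 5·3 + ½·8·3² = 51 cm; v ends 29 cm/s.
3–5 s: v starts 29 cm/s; Δx = 29·2 + ½·-9·2² = 40 cm; v ends 11 cm/s.
5–6 s: v starts 11 cm/s; Δx = 11·1 + ½·-1·1² = 10.5 cm; v ends 10 cm/s.
6–12 s: v starts 10 cm/s; Δx = 10·6 + ½·3·6² = 114 cm; v ends 28 cm/s.
x(12) = -7 + Σ Δx = 208.5 cm.

208.5 cm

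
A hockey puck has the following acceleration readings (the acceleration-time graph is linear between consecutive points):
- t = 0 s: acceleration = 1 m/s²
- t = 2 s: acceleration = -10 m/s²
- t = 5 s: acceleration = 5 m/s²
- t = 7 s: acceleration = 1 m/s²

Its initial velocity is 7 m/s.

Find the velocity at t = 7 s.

Δv equals the area under the a-t graph; then v = v₀ + Δv.
0–2 s: ½(1 + -10)(2) = -9 m/s
2–5 s: ½(-10 + 5)(3) = -7.5 m/s
5–7 s: ½(5 + 1)(2) = 6 m/s
Δv = -10.5 m/s, so v(7) = 7 + (-10.5) = -3.5 m/s.

-3.5 m/s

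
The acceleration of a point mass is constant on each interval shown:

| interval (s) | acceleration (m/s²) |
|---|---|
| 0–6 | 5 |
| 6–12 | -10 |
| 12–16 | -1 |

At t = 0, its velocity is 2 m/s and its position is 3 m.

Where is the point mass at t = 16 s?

-3 m

On each constant-a segment, Δv = aΔt and Δx = v₀Δt + ½aΔt²; chain segment to segment.
0–6 s: v starts 2 m/s; Δx = 2·6 + ½·5·6² = 102 m; v ends 32 m/s.
6–12 s: v starts 32 m/s; Δx = 32·6 + ½·-10·6² = 12 m; v ends -28 m/s.
12–16 s: v starts -28 m/s; Δx = -28·4 + ½·-1·4² = -120 m; v ends -32 m/s.
x(16) = 3 + Σ Δx = -3 m.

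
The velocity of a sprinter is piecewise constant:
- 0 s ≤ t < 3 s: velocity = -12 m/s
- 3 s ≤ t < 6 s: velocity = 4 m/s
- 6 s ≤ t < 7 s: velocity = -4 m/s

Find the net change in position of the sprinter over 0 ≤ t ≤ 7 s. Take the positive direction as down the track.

Displacement is the signed area under the v-t curve.
0–3 s: -12 × 3 = -36 m
3–6 s: 4 × 3 = 12 m
6–7 s: -4 × 1 = -4 m
Net displacement = -28 m

-28 m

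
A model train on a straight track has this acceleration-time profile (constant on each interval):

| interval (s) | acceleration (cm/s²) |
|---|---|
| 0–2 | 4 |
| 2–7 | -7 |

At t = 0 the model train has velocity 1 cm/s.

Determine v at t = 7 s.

Δv equals the area under the a-t graph; then v = v₀ + Δv.
0–2 s: 4 × 2 = 8 cm/s
2–7 s: -7 × 5 = -35 cm/s
Δv = -27 cm/s, so v(7) = 1 + (-27) = -26 cm/s.

-26 cm/s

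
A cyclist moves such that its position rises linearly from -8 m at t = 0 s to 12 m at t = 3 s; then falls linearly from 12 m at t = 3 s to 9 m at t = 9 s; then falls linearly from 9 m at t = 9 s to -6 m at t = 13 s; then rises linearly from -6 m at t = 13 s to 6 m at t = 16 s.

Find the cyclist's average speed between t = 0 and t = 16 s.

3.125 m/s

Average speed = (total path length)/(elapsed time); on a piecewise-linear x-t graph the path length is Σ|Δx|.
0–3 s: |Δx| = |12 − -8| = 20 m
3–9 s: |Δx| = |9 − 12| = 3 m
9–13 s: |Δx| = |-6 − 9| = 15 m
13–16 s: |Δx| = |6 − -6| = 12 m
Total path = 50 m; average speed = 50/16 = 3.125 m/s.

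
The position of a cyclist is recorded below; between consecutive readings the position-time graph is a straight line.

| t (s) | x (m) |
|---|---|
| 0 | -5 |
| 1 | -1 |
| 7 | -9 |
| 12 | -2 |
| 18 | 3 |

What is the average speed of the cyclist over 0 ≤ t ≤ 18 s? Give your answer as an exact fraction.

Average speed = (total path length)/(elapsed time); on a piecewise-linear x-t graph the path length is Σ|Δx|.
0–1 s: |Δx| = |-1 − -5| = 4 m
1–7 s: |Δx| = |-9 − -1| = 8 m
7–12 s: |Δx| = |-2 − -9| = 7 m
12–18 s: |Δx| = |3 − -2| = 5 m
Total path = 24 m; average speed = 24/18 = 4/3 m/s.

4/3 m/s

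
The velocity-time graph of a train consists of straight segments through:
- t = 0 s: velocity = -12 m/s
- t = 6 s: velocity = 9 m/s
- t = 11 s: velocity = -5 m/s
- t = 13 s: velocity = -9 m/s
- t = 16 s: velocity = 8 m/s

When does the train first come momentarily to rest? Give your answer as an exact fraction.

t = 24/7 s

v changes sign on 0–6 s (from -12 to 9); the graph is linear there, so v = 0 at t = 0 + (12)·(6 − 0)/(9 − -12) = 24/7 s.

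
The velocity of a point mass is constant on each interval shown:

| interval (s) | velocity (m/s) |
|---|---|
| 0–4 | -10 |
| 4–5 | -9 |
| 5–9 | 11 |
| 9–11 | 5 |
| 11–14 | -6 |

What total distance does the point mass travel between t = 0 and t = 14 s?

Distance (not displacement) is the total path length: add the absolute areas under v-t.
0–4 s: |-10| × 4 = 40 m
4–5 s: |-9| × 1 = 9 m
5–9 s: |11| × 4 = 44 m
9–11 s: |5| × 2 = 10 m
11–14 s: |-6| × 3 = 18 m
Total distance = 121 m

121 m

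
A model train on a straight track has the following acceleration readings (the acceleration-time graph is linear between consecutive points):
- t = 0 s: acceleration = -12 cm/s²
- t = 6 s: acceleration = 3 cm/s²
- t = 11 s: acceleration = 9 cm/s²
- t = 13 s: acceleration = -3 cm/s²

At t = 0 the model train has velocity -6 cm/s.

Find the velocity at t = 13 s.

3 cm/s

Δv equals the area under the a-t graph; then v = v₀ + Δv.
0–6 s: ½(-12 + 3)(6) = -27 cm/s
6–11 s: ½(3 + 9)(5) = 30 cm/s
11–13 s: ½(9 + -3)(2) = 6 cm/s
Δv = 9 cm/s, so v(13) = -6 + (9) = 3 cm/s.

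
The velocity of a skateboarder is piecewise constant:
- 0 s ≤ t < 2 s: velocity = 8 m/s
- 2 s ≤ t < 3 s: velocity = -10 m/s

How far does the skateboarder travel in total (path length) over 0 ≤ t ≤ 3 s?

Distance (not displacement) is the total path length: add the absolute areas under v-t.
0–2 s: |8| × 2 = 16 m
2–3 s: |-10| × 1 = 10 m
Total distance = 26 m

26 m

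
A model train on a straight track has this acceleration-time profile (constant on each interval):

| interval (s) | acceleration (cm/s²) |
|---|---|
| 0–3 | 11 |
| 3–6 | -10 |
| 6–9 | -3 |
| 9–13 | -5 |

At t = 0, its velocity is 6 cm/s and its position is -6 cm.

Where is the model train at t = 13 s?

On each constant-a segment, Δv = aΔt and Δx = v₀Δt + ½aΔt²; chain segment to segment.
0–3 s: v starts 6 cm/s; Δx = 6·3 + ½·11·3² = 67.5 cm; v ends 39 cm/s.
3–6 s: v starts 39 cm/s; Δx = 39·3 + ½·-10·3² = 72 cm; v ends 9 cm/s.
6–9 s: v starts 9 cm/s; Δx = 9·3 + ½·-3·3² = 13.5 cm; v ends 0 cm/s.
9–13 s: v starts 0 cm/s; Δx = 0·4 + ½·-5·4² = -40 cm; v ends -20 cm/s.
x(13) = -6 + Σ Δx = 107 cm.

107 cm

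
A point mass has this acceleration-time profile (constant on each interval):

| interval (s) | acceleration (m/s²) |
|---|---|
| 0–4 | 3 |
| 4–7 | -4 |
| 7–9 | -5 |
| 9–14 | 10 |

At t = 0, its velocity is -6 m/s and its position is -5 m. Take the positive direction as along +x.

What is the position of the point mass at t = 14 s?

On each constant-a segment, Δv = aΔt and Δx = v₀Δt + ½aΔt²; chain segment to segment.
0–4 s: v starts -6 m/s; Δx = -6·4 + ½·3·4² = 0 m; v ends 6 m/s.
4–7 s: v starts 6 m/s; Δx = 6·3 + ½·-4·3² = 0 m; v ends -6 m/s.
7–9 s: v starts -6 m/s; Δx = -6·2 + ½·-5·2² = -22 m; v ends -16 m/s.
9–14 s: v starts -16 m/s; Δx = -16·5 + ½·10·5² = 45 m; v ends 34 m/s.
x(14) = -5 + Σ Δx = 18 m.

18 m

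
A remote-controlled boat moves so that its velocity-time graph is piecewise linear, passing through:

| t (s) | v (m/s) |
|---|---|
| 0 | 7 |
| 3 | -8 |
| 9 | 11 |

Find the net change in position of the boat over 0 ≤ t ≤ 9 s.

7.5 m

Net displacement equals the area under the velocity-time graph (areas below the axis count negative).
0–3 s: ½(7 + -8)(3) = -1.5 m
3–9 s: ½(-8 + 11)(6) = 9 m
Net displacement = 7.5 m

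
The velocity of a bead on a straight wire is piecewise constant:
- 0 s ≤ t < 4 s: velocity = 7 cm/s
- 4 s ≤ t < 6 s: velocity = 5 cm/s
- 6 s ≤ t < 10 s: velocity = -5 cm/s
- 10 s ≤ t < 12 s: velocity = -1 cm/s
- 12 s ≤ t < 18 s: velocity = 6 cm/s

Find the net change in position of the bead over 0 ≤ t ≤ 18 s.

52 cm

Displacement is the signed area under the v-t curve.
0–4 s: 7 × 4 = 28 cm
4–6 s: 5 × 2 = 10 cm
6–10 s: -5 × 4 = -20 cm
10–12 s: -1 × 2 = -2 cm
12–18 s: 6 × 6 = 36 cm
Net displacement = 52 cm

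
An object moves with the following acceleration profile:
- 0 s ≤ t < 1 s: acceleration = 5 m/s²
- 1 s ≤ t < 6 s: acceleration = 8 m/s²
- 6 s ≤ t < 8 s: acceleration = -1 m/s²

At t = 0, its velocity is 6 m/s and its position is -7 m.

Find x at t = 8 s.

256.5 m

On each constant-a segment, Δv = aΔt and Δx = v₀Δt + ½aΔt²; chain segment to segment.
0–1 s: v starts 6 m/s; Δx = 6·1 + ½·5·1² = 8.5 m; v ends 11 m/s.
1–6 s: v starts 11 m/s; Δx = 11·5 + ½·8·5² = 155 m; v ends 51 m/s.
6–8 s: v starts 51 m/s; Δx = 51·2 + ½·-1·2² = 100 m; v ends 49 m/s.
x(8) = -7 + Σ Δx = 256.5 m.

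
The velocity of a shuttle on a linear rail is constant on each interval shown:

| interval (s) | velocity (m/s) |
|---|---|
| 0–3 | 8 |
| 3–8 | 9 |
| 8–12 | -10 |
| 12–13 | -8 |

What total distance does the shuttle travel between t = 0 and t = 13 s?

Total distance travelled is ∫|v| dt — sum the magnitudes of each area piece.
0–3 s: |8| × 3 = 24 m
3–8 s: |9| × 5 = 45 m
8–12 s: |-10| × 4 = 40 m
12–13 s: |-8| × 1 = 8 m
Total distance = 117 m

117 m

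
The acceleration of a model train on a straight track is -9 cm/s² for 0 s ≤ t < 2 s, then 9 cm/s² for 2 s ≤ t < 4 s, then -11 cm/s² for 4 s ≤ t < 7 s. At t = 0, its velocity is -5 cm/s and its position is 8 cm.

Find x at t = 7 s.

On each constant-a segment, Δv = aΔt and Δx = v₀Δt + ½aΔt²; chain segment to segment.
0–2 s: v starts -5 cm/s; Δx = -5·2 + ½·-9·2² = -28 cm; v ends -23 cm/s.
2–4 s: v starts -23 cm/s; Δx = -23·2 + ½·9·2² = -28 cm; v ends -5 cm/s.
4–7 s: v starts -5 cm/s; Δx = -5·3 + ½·-11·3² = -64.5 cm; v ends -38 cm/s.
x(7) = 8 + Σ Δx = -112.5 cm.

-112.5 cm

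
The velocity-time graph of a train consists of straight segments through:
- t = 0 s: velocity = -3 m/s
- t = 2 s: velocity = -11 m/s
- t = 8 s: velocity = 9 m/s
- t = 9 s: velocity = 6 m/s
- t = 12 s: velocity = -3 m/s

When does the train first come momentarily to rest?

t = 5.3 s

v changes sign on 2–8 s (from -11 to 9); the graph is linear there, so v = 0 at t = 2 + (11)·(8 − 2)/(9 − -11) = 5.3 s.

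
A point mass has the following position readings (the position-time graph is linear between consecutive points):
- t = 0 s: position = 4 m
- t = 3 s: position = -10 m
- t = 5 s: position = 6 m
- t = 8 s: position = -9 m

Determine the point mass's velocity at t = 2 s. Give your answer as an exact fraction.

-14/3 m/s

Velocity is the slope of the x-t graph on 0–3 s: (-10 − 4)/(3 − 0) = -14/3 m/s.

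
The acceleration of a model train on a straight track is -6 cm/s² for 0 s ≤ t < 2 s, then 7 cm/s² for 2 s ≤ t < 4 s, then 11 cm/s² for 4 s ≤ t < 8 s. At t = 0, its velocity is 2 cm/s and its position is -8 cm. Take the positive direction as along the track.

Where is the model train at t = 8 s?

On each constant-a segment, Δv = aΔt and Δx = v₀Δt + ½aΔt²; chain segment to segment.
0–2 s: v starts 2 cm/s; Δx = 2·2 + ½·-6·2² = -8 cm; v ends -10 cm/s.
2–4 s: v starts -10 cm/s; Δx = -10·2 + ½·7·2² = -6 cm; v ends 4 cm/s.
4–8 s: v starts 4 cm/s; Δx = 4·4 + ½·11·4² = 104 cm; v ends 48 cm/s.
x(8) = -8 + Σ Δx = 82 cm.

82 cm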